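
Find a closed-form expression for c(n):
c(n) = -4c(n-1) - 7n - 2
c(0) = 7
First-order linear with linear forcing.
Homogeneous solution: c_h(n) = A·(-4)^n.
Try particular c_p(n) = pn + q. Substituting:
  pn + q = -4(p(n-1) + q) - 7n - 2.
Matching the n-coefficient: p = -4p - 7 ⇒ p = - \frac{7}{5}.
Matching constants: q = 4p - 4q - 2 ⇒ q = - \frac{38}{25}.
General: c(n) = A·(-4)^n - \frac{7 n}{5} - \frac{38}{25}.
Apply c(0) = 7: A - \frac{38}{25} = 7 ⇒ A = \frac{213}{25}.
So c(n) = \frac{213 \left(-4\right)^{n}}{25} - \frac{7 n}{5} - \frac{38}{25}.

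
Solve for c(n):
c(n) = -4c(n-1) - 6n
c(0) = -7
First-order linear with linear forcing.
Homogeneous solution: c_h(n) = A·(-4)^n.
Try particular c_p(n) = pn + q. Substituting:
  pn + q = -4(p(n-1) + q) - 6n.
Matching the n-coefficient: p = -4p - 6 ⇒ p = - \frac{6}{5}.
Matching constants: q = 4p - 4q ⇒ q = - \frac{24}{25}.
General: c(n) = A·(-4)^n - \frac{6 n}{5} - \frac{24}{25}.
Apply c(0) = -7: A - \frac{24}{25} = -7 ⇒ A = - \frac{151}{25}.
So c(n) = - \frac{151 \left(-4\right)^{n}}{25} - \frac{6 n}{5} - \frac{24}{25}.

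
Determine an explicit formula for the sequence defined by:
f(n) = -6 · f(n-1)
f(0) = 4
Pure geometric recurrence with ratio -6.
By induction f(n) = f(0) · (-6)^n = 4 \left(-6\right)^{n}.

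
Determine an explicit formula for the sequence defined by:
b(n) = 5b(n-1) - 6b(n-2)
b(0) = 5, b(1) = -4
Characteristic equation: x² - 5x + 6 = 0, which factors as (x - (2))(x - (3)) = 0.
Roots r₁ = 2, r₂ = 3 (distinct).
General solution: b(n) = A·(2)^n + B·(3)^n.
From b(0) = 5: A + B = 5.
From b(1) = -4: 2A + 3B = -4.
Solving: A = 19, B = -14.
So b(n) = 19 \cdot 2^{n} - 14 \cdot 3^{n}.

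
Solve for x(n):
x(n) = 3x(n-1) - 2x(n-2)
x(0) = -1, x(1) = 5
Characteristic equation: x² - 3x + 2 = 0, which factors as (x - (2))(x - (1)) = 0.
Roots r₁ = 2, r₂ = 1 (distinct).
General solution: x(n) = A·(2)^n + B·(1)^n.
From x(0) = -1: A + B = -1.
From x(1) = 5: 2A + B = 5.
Solving: A = 6, B = -7.
So x(n) = 6 \cdot 2^{n} - 7.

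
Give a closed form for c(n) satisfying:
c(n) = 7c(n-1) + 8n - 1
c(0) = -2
First-order linear with linear forcing.
Homogeneous solution: c_h(n) = A·(7)^n.
Try particular c_p(n) = pn + q. Substituting:
  pn + q = 7(p(n-1) + q) + 8n - 1.
Matching the n-coefficient: p = 7p + 8 ⇒ p = - \frac{4}{3}.
Matching constants: q = -7p + 7q - 1 ⇒ q = - \frac{25}{18}.
General: c(n) = A·(7)^n - \frac{4 n}{3} - \frac{25}{18}.
Apply c(0) = -2: A - \frac{25}{18} = -2 ⇒ A = - \frac{11}{18}.
So c(n) = - \frac{11 \cdot 7^{n}}{18} - \frac{4 n}{3} - \frac{25}{18}.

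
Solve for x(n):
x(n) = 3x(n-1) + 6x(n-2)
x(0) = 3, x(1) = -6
Characteristic equation: x² - 3x - 6 = 0.
Discriminant Δ = (3)² + 4·(6) = 33.
Roots r₁,₂ = (3 ± √33)/2, so r₁ = \frac{3}{2} + \frac{\sqrt{33}}{2}, r₂ = \frac{3}{2} - \frac{\sqrt{33}}{2}.
General solution: x(n) = A·r₁^n + B·r₂^n.
From the initial conditions, A + B = 3 and r₁A + r₂B = -6.
Since r₁ - r₂ = √33: A = (-6 - (3)r₂)/√33 = \frac{3}{2} - \frac{7 \sqrt{33}}{22}, and B = 3 - A = \frac{3}{2} + \frac{7 \sqrt{33}}{22}.
So x(n) = \left(\frac{3}{2} - \frac{7 \sqrt{33}}{22}\right)\left(\frac{3}{2} + \frac{\sqrt{33}}{2}\right)^n + \left(\frac{3}{2} + \frac{7 \sqrt{33}}{22}\right)\left(\frac{3}{2} - \frac{\sqrt{33}}{2}\right)^n.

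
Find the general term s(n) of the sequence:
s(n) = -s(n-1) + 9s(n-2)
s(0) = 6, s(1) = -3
Characteristic equation: x² + x - 9 = 0.
Discriminant Δ = (-1)² + 4·(9) = 37.
Roots r₁,₂ = (-1 ± √37)/2, so r₁ = - \frac{1}{2} + \frac{\sqrt{37}}{2}, r₂ = - \frac{\sqrt{37}}{2} - \frac{1}{2}.
General solution: s(n) = A·r₁^n + B·r₂^n.
From the initial conditions, A + B = 6 and r₁A + r₂B = -3.
Since r₁ - r₂ = √37: A = (-3 - (6)r₂)/√37 = 3, and B = 6 - A = 3.
So s(n) = \left(3\right)\left(- \frac{1}{2} + \frac{\sqrt{37}}{2}\right)^n + \left(3\right)\left(- \frac{\sqrt{37}}{2} - \frac{1}{2}\right)^n.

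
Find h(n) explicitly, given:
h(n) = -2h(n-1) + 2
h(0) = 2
First-order linear non-homogeneous.
Homogeneous solution: h_h(n) = A·(-2)^n.
Try constant particular solution h_p = K: K = -2K + 2 ⇒ K = \frac{2}{3}.
General: h(n) = A·(-2)^n + \frac{2}{3}.
Apply h(0) = 2: A + \frac{2}{3} = 2 ⇒ A = \frac{4}{3}.
So h(n) = \frac{4 \left(-2\right)^{n}}{3} + \frac{2}{3}.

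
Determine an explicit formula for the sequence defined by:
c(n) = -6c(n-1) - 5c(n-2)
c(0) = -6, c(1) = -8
Characteristic equation: x² + 6x + 5 = 0, which factors as (x - (-1))(x - (-5)) = 0.
Roots r₁ = -1, r₂ = -5 (distinct).
General solution: c(n) = A·(-1)^n + B·(-5)^n.
From c(0) = -6: A + B = -6.
From c(1) = -8: -A - 5B = -8.
Solving: A = - \frac{19}{2}, B = \frac{7}{2}.
So c(n) = - \frac{19 \left(-1\right)^{n}}{2} + \frac{7 \left(-5\right)^{n}}{2}.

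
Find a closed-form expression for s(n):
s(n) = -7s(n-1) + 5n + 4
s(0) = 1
First-order linear with linear forcing.
Homogeneous solution: s_h(n) = A·(-7)^n.
Try particular s_p(n) = pn + q. Substituting:
  pn + q = -7(p(n-1) + q) + 5n + 4.
Matching the n-coefficient: p = -7p + 5 ⇒ p = \frac{5}{8}.
Matching constants: q = 7p - 7q + 4 ⇒ q = \frac{67}{64}.
General: s(n) = A·(-7)^n + \frac{5 n}{8} + \frac{67}{64}.
Apply s(0) = 1: A + \frac{67}{64} = 1 ⇒ A = - \frac{3}{64}.
So s(n) = - \frac{3 \left(-7\right)^{n}}{64} + \frac{5 n}{8} + \frac{67}{64}.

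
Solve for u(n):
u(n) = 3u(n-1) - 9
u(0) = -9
First-order linear non-homogeneous.
Homogeneous solution: u_h(n) = A·(3)^n.
Try constant particular solution u_p = K: K = 3K - 9 ⇒ K = \frac{9}{2}.
General: u(n) = A·(3)^n + \frac{9}{2}.
Apply u(0) = -9: A + \frac{9}{2} = -9 ⇒ A = - \frac{27}{2}.
So u(n) = \frac{9}{2} - \frac{27 \cdot 3^{n}}{2}.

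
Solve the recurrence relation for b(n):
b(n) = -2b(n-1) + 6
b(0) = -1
First-order linear non-homogeneous.
Homogeneous solution: b_h(n) = A·(-2)^n.
Try constant particular solution b_p = K: K = -2K + 6 ⇒ K = 2.
General: b(n) = A·(-2)^n + 2.
Apply b(0) = -1: A + 2 = -1 ⇒ A = -3.
So b(n) = 2 - 3 \left(-2\right)^{n}.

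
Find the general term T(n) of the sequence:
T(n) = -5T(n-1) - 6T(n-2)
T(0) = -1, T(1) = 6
Characteristic equation: x² + 5x + 6 = 0, which factors as (x - (-3))(x - (-2)) = 0.
Roots r₁ = -3, r₂ = -2 (distinct).
General solution: T(n) = A·(-3)^n + B·(-2)^n.
From T(0) = -1: A + B = -1.
From T(1) = 6: -3A - 2B = 6.
Solving: A = -4, B = 3.
So T(n) = 3 \left(-2\right)^{n} - 4 \left(-3\right)^{n}.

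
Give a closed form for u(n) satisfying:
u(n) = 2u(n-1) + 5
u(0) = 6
First-order linear non-homogeneous.
Homogeneous solution: u_h(n) = A·(2)^n.
Try constant particular solution u_p = K: K = 2K + 5 ⇒ K = -5.
General: u(n) = A·(2)^n - 5.
Apply u(0) = 6: A - 5 = 6 ⇒ A = 11.
So u(n) = 11 \cdot 2^{n} - 5.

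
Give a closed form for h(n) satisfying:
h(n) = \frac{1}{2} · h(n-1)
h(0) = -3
Pure geometric recurrence with ratio \frac{1}{2}.
By induction h(n) = h(0) · (\frac{1}{2})^n = - 3 \cdot 2^{- n}.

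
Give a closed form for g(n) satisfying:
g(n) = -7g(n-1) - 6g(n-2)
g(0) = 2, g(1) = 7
Characteristic equation: x² + 7x + 6 = 0, which factors as (x - (-6))(x - (-1)) = 0.
Roots r₁ = -6, r₂ = -1 (distinct).
General solution: g(n) = A·(-6)^n + B·(-1)^n.
From g(0) = 2: A + B = 2.
From g(1) = 7: -6A - B = 7.
Solving: A = - \frac{9}{5}, B = \frac{19}{5}.
So g(n) = \frac{19 \left(-1\right)^{n}}{5} - \frac{9 \left(-6\right)^{n}}{5}.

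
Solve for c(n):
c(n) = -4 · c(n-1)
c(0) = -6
Pure geometric recurrence with ratio -4.
By induction c(n) = c(0) · (-4)^n = - 6 \left(-4\right)^{n}.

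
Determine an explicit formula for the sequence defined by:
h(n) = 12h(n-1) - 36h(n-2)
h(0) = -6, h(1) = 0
Characteristic equation: x² - 12x + 36 = 0, which is (x - (6))².
Repeated root r = 6.
General solution: h(n) = (A + Bn)·(6)^n.
From h(0) = -6: A = -6.
From h(1) = 0: (A + B)·(6) = 0 ⇒ B = 6.
So h(n) = \left(6 n - 6\right) \cdot (6)^n.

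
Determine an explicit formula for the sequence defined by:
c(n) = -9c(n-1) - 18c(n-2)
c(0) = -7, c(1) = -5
Characteristic equation: x² + 9x + 18 = 0, which factors as (x - (-3))(x - (-6)) = 0.
Roots r₁ = -3, r₂ = -6 (distinct).
General solution: c(n) = A·(-3)^n + B·(-6)^n.
From c(0) = -7: A + B = -7.
From c(1) = -5: -3A - 6B = -5.
Solving: A = - \frac{47}{3}, B = \frac{26}{3}.
So c(n) = - \frac{47 \left(-3\right)^{n}}{3} + \frac{26 \left(-6\right)^{n}}{3}.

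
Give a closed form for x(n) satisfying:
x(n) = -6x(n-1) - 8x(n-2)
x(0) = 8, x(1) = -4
Characteristic equation: x² + 6x + 8 = 0, which factors as (x - (-2))(x - (-4)) = 0.
Roots r₁ = -2, r₂ = -4 (distinct).
General solution: x(n) = A·(-2)^n + B·(-4)^n.
From x(0) = 8: A + B = 8.
From x(1) = -4: -2A - 4B = -4.
Solving: A = 14, B = -6.
So x(n) = 14 \left(-2\right)^{n} - 6 \left(-4\right)^{n}.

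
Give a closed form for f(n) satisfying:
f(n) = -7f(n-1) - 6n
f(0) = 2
First-order linear with linear forcing.
Homogeneous solution: f_h(n) = A·(-7)^n.
Try particular f_p(n) = pn + q. Substituting:
  pn + q = -7(p(n-1) + q) - 6n.
Matching the n-coefficient: p = -7p - 6 ⇒ p = - \frac{3}{4}.
Matching constants: q = 7p - 7q ⇒ q = - \frac{21}{32}.
General: f(n) = A·(-7)^n - \frac{3 n}{4} - \frac{21}{32}.
Apply f(0) = 2: A - \frac{21}{32} = 2 ⇒ A = \frac{85}{32}.
So f(n) = \frac{85 \left(-7\right)^{n}}{32} - \frac{3 n}{4} - \frac{21}{32}.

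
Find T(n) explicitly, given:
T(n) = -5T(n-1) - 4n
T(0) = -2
First-order linear with linear forcing.
Homogeneous solution: T_h(n) = A·(-5)^n.
Try particular T_p(n) = pn + q. Substituting:
  pn + q = -5(p(n-1) + q) - 4n.
Matching the n-coefficient: p = -5p - 4 ⇒ p = - \frac{2}{3}.
Matching constants: q = 5p - 5q ⇒ q = - \frac{5}{9}.
General: T(n) = A·(-5)^n - \frac{2 n}{3} - \frac{5}{9}.
Apply T(0) = -2: A - \frac{5}{9} = -2 ⇒ A = - \frac{13}{9}.
So T(n) = - \frac{13 \left(-5\right)^{n}}{9} - \frac{2 n}{3} - \frac{5}{9}.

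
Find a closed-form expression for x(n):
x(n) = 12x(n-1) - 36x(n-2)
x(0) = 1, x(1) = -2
Characteristic equation: x² - 12x + 36 = 0, which is (x - (6))².
Repeated root r = 6.
General solution: x(n) = (A + Bn)·(6)^n.
From x(0) = 1: A = 1.
From x(1) = -2: (A + B)·(6) = -2 ⇒ B = - \frac{4}{3}.
So x(n) = \left(1 - \frac{4 n}{3}\right) \cdot (6)^n.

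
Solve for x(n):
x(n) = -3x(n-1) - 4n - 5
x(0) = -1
First-order linear with linear forcing.
Homogeneous solution: x_h(n) = A·(-3)^n.
Try particular x_p(n) = pn + q. Substituting:
  pn + q = -3(p(n-1) + q) - 4n - 5.
Matching the n-coefficient: p = -3p - 4 ⇒ p = -1.
Matching constants: q = 3p - 3q - 5 ⇒ q = -2.
General: x(n) = A·(-3)^n - n - 2.
Apply x(0) = -1: A - 2 = -1 ⇒ A = 1.
So x(n) = \left(-3\right)^{n} - n - 2.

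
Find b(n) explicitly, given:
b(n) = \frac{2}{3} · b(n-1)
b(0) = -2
Pure geometric recurrence with ratio \frac{2}{3}.
By induction b(n) = b(0) · (\frac{2}{3})^n = - 2 \left(\frac{2}{3}\right)^{n}.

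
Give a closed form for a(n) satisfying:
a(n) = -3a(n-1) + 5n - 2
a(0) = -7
First-order linear with linear forcing.
Homogeneous solution: a_h(n) = A·(-3)^n.
Try particular a_p(n) = pn + q. Substituting:
  pn + q = -3(p(n-1) + q) + 5n - 2.
Matching the n-coefficient: p = -3p + 5 ⇒ p = \frac{5}{4}.
Matching constants: q = 3p - 3q - 2 ⇒ q = \frac{7}{16}.
General: a(n) = A·(-3)^n + \frac{5 n}{4} + \frac{7}{16}.
Apply a(0) = -7: A + \frac{7}{16} = -7 ⇒ A = - \frac{119}{16}.
So a(n) = - \frac{119 \left(-3\right)^{n}}{16} + \frac{5 n}{4} + \frac{7}{16}.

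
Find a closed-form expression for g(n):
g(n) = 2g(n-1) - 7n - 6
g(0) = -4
First-order linear with linear forcing.
Homogeneous solution: g_h(n) = A·(2)^n.
Try particular g_p(n) = pn + q. Substituting:
  pn + q = 2(p(n-1) + q) - 7n - 6.
Matching the n-coefficient: p = 2p - 7 ⇒ p = 7.
Matching constants: q = -2p + 2q - 6 ⇒ q = 20.
General: g(n) = A·(2)^n + 7 n + 20.
Apply g(0) = -4: A + 20 = -4 ⇒ A = -24.
So g(n) = - 24 \cdot 2^{n} + 7 n + 20.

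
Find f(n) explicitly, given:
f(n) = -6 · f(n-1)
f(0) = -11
Pure geometric recurrence with ratio -6.
By induction f(n) = f(0) · (-6)^n = - 11 \left(-6\right)^{n}.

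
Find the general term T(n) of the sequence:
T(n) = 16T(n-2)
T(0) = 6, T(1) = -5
Characteristic equation: x² - 16 = 0, which factors as (x - (4))(x - (-4)) = 0.
Roots r₁ = 4, r₂ = -4 (distinct).
General solution: T(n) = A·(4)^n + B·(-4)^n.
From T(0) = 6: A + B = 6.
From T(1) = -5: 4A - 4B = -5.
Solving: A = \frac{19}{8}, B = \frac{29}{8}.
So T(n) = \frac{29 \left(-4\right)^{n}}{8} + \frac{19 \cdot 4^{n}}{8}.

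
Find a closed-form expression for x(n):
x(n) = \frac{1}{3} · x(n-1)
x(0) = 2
Pure geometric recurrence with ratio \frac{1}{3}.
By induction x(n) = x(0) · (\frac{1}{3})^n = 2 \cdot 3^{- n}.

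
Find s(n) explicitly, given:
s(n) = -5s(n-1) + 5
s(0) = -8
First-order linear non-homogeneous.
Homogeneous solution: s_h(n) = A·(-5)^n.
Try constant particular solution s_p = K: K = -5K + 5 ⇒ K = \frac{5}{6}.
General: s(n) = A·(-5)^n + \frac{5}{6}.
Apply s(0) = -8: A + \frac{5}{6} = -8 ⇒ A = - \frac{53}{6}.
So s(n) = \frac{5}{6} - \frac{53 \left(-5\right)^{n}}{6}.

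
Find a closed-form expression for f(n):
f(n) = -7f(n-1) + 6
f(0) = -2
First-order linear non-homogeneous.
Homogeneous solution: f_h(n) = A·(-7)^n.
Try constant particular solution f_p = K: K = -7K + 6 ⇒ K = \frac{3}{4}.
General: f(n) = A·(-7)^n + \frac{3}{4}.
Apply f(0) = -2: A + \frac{3}{4} = -2 ⇒ A = - \frac{11}{4}.
So f(n) = \frac{3}{4} - \frac{11 \left(-7\right)^{n}}{4}.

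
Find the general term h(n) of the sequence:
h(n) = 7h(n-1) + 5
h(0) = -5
First-order linear non-homogeneous.
Homogeneous solution: h_h(n) = A·(7)^n.
Try constant particular solution h_p = K: K = 7K + 5 ⇒ K = - \frac{5}{6}.
General: h(n) = A·(7)^n - \frac{5}{6}.
Apply h(0) = -5: A - \frac{5}{6} = -5 ⇒ A = - \frac{25}{6}.
So h(n) = - \frac{25 \cdot 7^{n}}{6} - \frac{5}{6}.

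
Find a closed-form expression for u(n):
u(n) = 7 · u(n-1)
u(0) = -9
Pure geometric recurrence with ratio 7.
By induction u(n) = u(0) · (7)^n = - 9 \cdot 7^{n}.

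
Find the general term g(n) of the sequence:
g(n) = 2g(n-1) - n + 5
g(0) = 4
First-order linear with linear forcing.
Homogeneous solution: g_h(n) = A·(2)^n.
Try particular g_p(n) = pn + q. Substituting:
  pn + q = 2(p(n-1) + q) - n + 5.
Matching the n-coefficient: p = 2p - 1 ⇒ p = 1.
Matching constants: q = -2p + 2q + 5 ⇒ q = -3.
General: g(n) = A·(2)^n + n - 3.
Apply g(0) = 4: A - 3 = 4 ⇒ A = 7.
So g(n) = 7 \cdot 2^{n} + n - 3.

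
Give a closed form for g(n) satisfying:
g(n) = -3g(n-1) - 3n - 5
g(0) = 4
First-order linear with linear forcing.
Homogeneous solution: g_h(n) = A·(-3)^n.
Try particular g_p(n) = pn + q. Substituting:
  pn + q = -3(p(n-1) + q) - 3n - 5.
Matching the n-coefficient: p = -3p - 3 ⇒ p = - \frac{3}{4}.
Matching constants: q = 3p - 3q - 5 ⇒ q = - \frac{29}{16}.
General: g(n) = A·(-3)^n - \frac{3 n}{4} - \frac{29}{16}.
Apply g(0) = 4: A - \frac{29}{16} = 4 ⇒ A = \frac{93}{16}.
So g(n) = \frac{93 \left(-3\right)^{n}}{16} - \frac{3 n}{4} - \frac{29}{16}.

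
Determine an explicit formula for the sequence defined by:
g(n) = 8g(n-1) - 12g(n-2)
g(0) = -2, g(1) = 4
Characteristic equation: x² - 8x + 12 = 0, which factors as (x - (6))(x - (2)) = 0.
Roots r₁ = 6, r₂ = 2 (distinct).
General solution: g(n) = A·(6)^n + B·(2)^n.
From g(0) = -2: A + B = -2.
From g(1) = 4: 6A + 2B = 4.
Solving: A = 2, B = -4.
So g(n) = - 4 \cdot 2^{n} + 2 \cdot 6^{n}.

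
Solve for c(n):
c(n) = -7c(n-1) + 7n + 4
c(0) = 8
First-order linear with linear forcing.
Homogeneous solution: c_h(n) = A·(-7)^n.
Try particular c_p(n) = pn + q. Substituting:
  pn + q = -7(p(n-1) + q) + 7n + 4.
Matching the n-coefficient: p = -7p + 7 ⇒ p = \frac{7}{8}.
Matching constants: q = 7p - 7q + 4 ⇒ q = \frac{81}{64}.
General: c(n) = A·(-7)^n + \frac{7 n}{8} + \frac{81}{64}.
Apply c(0) = 8: A + \frac{81}{64} = 8 ⇒ A = \frac{431}{64}.
So c(n) = \frac{431 \left(-7\right)^{n}}{64} + \frac{7 n}{8} + \frac{81}{64}.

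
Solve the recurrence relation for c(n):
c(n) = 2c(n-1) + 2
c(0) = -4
First-order linear non-homogeneous.
Homogeneous solution: c_h(n) = A·(2)^n.
Try constant particular solution c_p = K: K = 2K + 2 ⇒ K = -2.
General: c(n) = A·(2)^n - 2.
Apply c(0) = -4: A - 2 = -4 ⇒ A = -2.
So c(n) = - 2 \cdot 2^{n} - 2.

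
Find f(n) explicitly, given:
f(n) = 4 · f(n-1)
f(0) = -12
Pure geometric recurrence with ratio 4.
By induction f(n) = f(0) · (4)^n = - 12 \cdot 4^{n}.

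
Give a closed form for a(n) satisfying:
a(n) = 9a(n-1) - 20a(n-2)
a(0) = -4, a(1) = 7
Characteristic equation: x² - 9x + 20 = 0, which factors as (x - (5))(x - (4)) = 0.
Roots r₁ = 5, r₂ = 4 (distinct).
General solution: a(n) = A·(5)^n + B·(4)^n.
From a(0) = -4: A + B = -4.
From a(1) = 7: 5A + 4B = 7.
Solving: A = 23, B = -27.
So a(n) = - 27 \cdot 4^{n} + 23 \cdot 5^{n}.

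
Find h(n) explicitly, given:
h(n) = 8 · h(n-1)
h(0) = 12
Pure geometric recurrence with ratio 8.
By induction h(n) = h(0) · (8)^n = 12 \cdot 8^{n}.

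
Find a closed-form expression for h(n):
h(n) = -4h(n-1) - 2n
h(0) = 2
First-order linear with linear forcing.
Homogeneous solution: h_h(n) = A·(-4)^n.
Try particular h_p(n) = pn + q. Substituting:
  pn + q = -4(p(n-1) + q) - 2n.
Matching the n-coefficient: p = -4p - 2 ⇒ p = - \frac{2}{5}.
Matching constants: q = 4p - 4q ⇒ q = - \frac{8}{25}.
General: h(n) = A·(-4)^n - \frac{2 n}{5} - \frac{8}{25}.
Apply h(0) = 2: A - \frac{8}{25} = 2 ⇒ A = \frac{58}{25}.
So h(n) = \frac{58 \left(-4\right)^{n}}{25} - \frac{2 n}{5} - \frac{8}{25}.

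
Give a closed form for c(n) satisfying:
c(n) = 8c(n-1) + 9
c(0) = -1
First-order linear non-homogeneous.
Homogeneous solution: c_h(n) = A·(8)^n.
Try constant particular solution c_p = K: K = 8K + 9 ⇒ K = - \frac{9}{7}.
General: c(n) = A·(8)^n - \frac{9}{7}.
Apply c(0) = -1: A - \frac{9}{7} = -1 ⇒ A = \frac{2}{7}.
So c(n) = \frac{2 \cdot 8^{n}}{7} - \frac{9}{7}.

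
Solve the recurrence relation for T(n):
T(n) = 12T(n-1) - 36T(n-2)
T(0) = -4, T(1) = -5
Characteristic equation: x² - 12x + 36 = 0, which is (x - (6))².
Repeated root r = 6.
General solution: T(n) = (A + Bn)·(6)^n.
From T(0) = -4: A = -4.
From T(1) = -5: (A + B)·(6) = -5 ⇒ B = \frac{19}{6}.
So T(n) = \left(\frac{19 n}{6} - 4\right) \cdot (6)^n.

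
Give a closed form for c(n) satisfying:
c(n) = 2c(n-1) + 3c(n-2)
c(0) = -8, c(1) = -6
Characteristic equation: x² - 2x - 3 = 0, which factors as (x - (-1))(x - (3)) = 0.
Roots r₁ = -1, r₂ = 3 (distinct).
General solution: c(n) = A·(-1)^n + B·(3)^n.
From c(0) = -8: A + B = -8.
From c(1) = -6: -A + 3B = -6.
Solving: A = - \frac{9}{2}, B = - \frac{7}{2}.
So c(n) = - \frac{9 \left(-1\right)^{n}}{2} - \frac{7 \cdot 3^{n}}{2}.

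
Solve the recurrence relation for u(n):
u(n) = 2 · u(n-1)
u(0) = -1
Pure geometric recurrence with ratio 2.
By induction u(n) = u(0) · (2)^n = - 2^{n}.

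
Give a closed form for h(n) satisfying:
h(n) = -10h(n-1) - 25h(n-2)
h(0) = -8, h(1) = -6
Characteristic equation: x² + 10x + 25 = 0, which is (x - (-5))².
Repeated root r = -5.
General solution: h(n) = (A + Bn)·(-5)^n.
From h(0) = -8: A = -8.
From h(1) = -6: (A + B)·(-5) = -6 ⇒ B = \frac{46}{5}.
So h(n) = \left(\frac{46 n}{5} - 8\right) \cdot (-5)^n.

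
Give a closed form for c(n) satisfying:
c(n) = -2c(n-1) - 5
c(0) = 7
First-order linear non-homogeneous.
Homogeneous solution: c_h(n) = A·(-2)^n.
Try constant particular solution c_p = K: K = -2K - 5 ⇒ K = - \frac{5}{3}.
General: c(n) = A·(-2)^n - \frac{5}{3}.
Apply c(0) = 7: A - \frac{5}{3} = 7 ⇒ A = \frac{26}{3}.
So c(n) = \frac{26 \left(-2\right)^{n}}{3} - \frac{5}{3}.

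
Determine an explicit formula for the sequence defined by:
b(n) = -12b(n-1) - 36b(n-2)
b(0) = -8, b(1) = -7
Characteristic equation: x² + 12x + 36 = 0, which is (x - (-6))².
Repeated root r = -6.
General solution: b(n) = (A + Bn)·(-6)^n.
From b(0) = -8: A = -8.
From b(1) = -7: (A + B)·(-6) = -7 ⇒ B = \frac{55}{6}.
So b(n) = \left(\frac{55 n}{6} - 8\right) \cdot (-6)^n.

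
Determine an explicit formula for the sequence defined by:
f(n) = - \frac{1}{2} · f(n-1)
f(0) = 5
Pure geometric recurrence with ratio - \frac{1}{2}.
By induction f(n) = f(0) · (- \frac{1}{2})^n = 5 \left(- \frac{1}{2}\right)^{n}.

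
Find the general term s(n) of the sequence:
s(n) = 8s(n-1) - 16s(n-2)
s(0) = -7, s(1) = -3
Characteristic equation: x² - 8x + 16 = 0, which is (x - (4))².
Repeated root r = 4.
General solution: s(n) = (A + Bn)·(4)^n.
From s(0) = -7: A = -7.
From s(1) = -3: (A + B)·(4) = -3 ⇒ B = \frac{25}{4}.
So s(n) = \left(\frac{25 n}{4} - 7\right) \cdot (4)^n.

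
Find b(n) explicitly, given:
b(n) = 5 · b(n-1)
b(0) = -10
Pure geometric recurrence with ratio 5.
By induction b(n) = b(0) · (5)^n = - 10 \cdot 5^{n}.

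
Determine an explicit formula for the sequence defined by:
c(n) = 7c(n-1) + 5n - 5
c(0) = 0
First-order linear with linear forcing.
Homogeneous solution: c_h(n) = A·(7)^n.
Try particular c_p(n) = pn + q. Substituting:
  pn + q = 7(p(n-1) + q) + 5n - 5.
Matching the n-coefficient: p = 7p + 5 ⇒ p = - \frac{5}{6}.
Matching constants: q = -7p + 7q - 5 ⇒ q = - \frac{5}{36}.
General: c(n) = A·(7)^n - \frac{5 n}{6} - \frac{5}{36}.
Apply c(0) = 0: A - \frac{5}{36} = 0 ⇒ A = \frac{5}{36}.
So c(n) = \frac{5 \cdot 7^{n}}{36} - \frac{5 n}{6} - \frac{5}{36}.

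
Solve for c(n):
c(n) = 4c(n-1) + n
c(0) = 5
First-order linear with linear forcing.
Homogeneous solution: c_h(n) = A·(4)^n.
Try particular c_p(n) = pn + q. Substituting:
  pn + q = 4(p(n-1) + q) + n.
Matching the n-coefficient: p = 4p + 1 ⇒ p = - \frac{1}{3}.
Matching constants: q = -4p + 4q ⇒ q = - \frac{4}{9}.
General: c(n) = A·(4)^n - \frac{n}{3} - \frac{4}{9}.
Apply c(0) = 5: A - \frac{4}{9} = 5 ⇒ A = \frac{49}{9}.
So c(n) = \frac{49 \cdot 4^{n}}{9} - \frac{n}{3} - \frac{4}{9}.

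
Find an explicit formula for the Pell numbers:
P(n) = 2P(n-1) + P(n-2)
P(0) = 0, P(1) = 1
This is the Pell sequence.
Characteristic equation: x² - 2x - 1 = 0; roots r₁ = 1 + \sqrt{2}, r₂ = 1 - \sqrt{2}.
General: P(n) = A·r₁^n + B·r₂^n. Solving with P(0)=0, P(1)=1 gives A = \frac{\sqrt{2}}{4}, B = - \frac{\sqrt{2}}{4}.
So P(n) = \frac{\sqrt{2} \left(- \left(1 - \sqrt{2}\right)^{n} + \left(1 + \sqrt{2}\right)^{n}\right)}{4}.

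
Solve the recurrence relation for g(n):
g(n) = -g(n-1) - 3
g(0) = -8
First-order linear non-homogeneous.
Homogeneous solution: g_h(n) = A·(-1)^n.
Try constant particular solution g_p = K: K = -K - 3 ⇒ K = - \frac{3}{2}.
General: g(n) = A·(-1)^n - \frac{3}{2}.
Apply g(0) = -8: A - \frac{3}{2} = -8 ⇒ A = - \frac{13}{2}.
So g(n) = - \frac{13 \left(-1\right)^{n}}{2} - \frac{3}{2}.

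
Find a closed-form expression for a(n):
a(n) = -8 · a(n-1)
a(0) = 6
Pure geometric recurrence with ratio -8.
By induction a(n) = a(0) · (-8)^n = 6 \left(-8\right)^{n}.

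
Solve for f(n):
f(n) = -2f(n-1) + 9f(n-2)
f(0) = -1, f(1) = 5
Characteristic equation: x² + 2x - 9 = 0.
Discriminant Δ = (-2)² + 4·(9) = 40.
Roots r₁,₂ = (-2 ± √40)/2, so r₁ = -1 + \sqrt{10}, r₂ = - \sqrt{10} - 1.
General solution: f(n) = A·r₁^n + B·r₂^n.
From the initial conditions, A + B = -1 and r₁A + r₂B = 5.
Since r₁ - r₂ = √40: A = (5 - (-1)r₂)/√40 = - \frac{1}{2} + \frac{\sqrt{10}}{5}, and B = -1 - A = - \frac{\sqrt{10}}{5} - \frac{1}{2}.
So f(n) = \left(- \frac{1}{2} + \frac{\sqrt{10}}{5}\right)\left(-1 + \sqrt{10}\right)^n + \left(- \frac{\sqrt{10}}{5} - \frac{1}{2}\right)\left(- \sqrt{10} - 1\right)^n.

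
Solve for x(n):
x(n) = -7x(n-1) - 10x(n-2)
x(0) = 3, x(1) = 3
Characteristic equation: x² + 7x + 10 = 0, which factors as (x - (-2))(x - (-5)) = 0.
Roots r₁ = -2, r₂ = -5 (distinct).
General solution: x(n) = A·(-2)^n + B·(-5)^n.
From x(0) = 3: A + B = 3.
From x(1) = 3: -2A - 5B = 3.
Solving: A = 6, B = -3.
So x(n) = 6 \left(-2\right)^{n} - 3 \left(-5\right)^{n}.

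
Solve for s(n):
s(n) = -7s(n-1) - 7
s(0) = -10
First-order linear non-homogeneous.
Homogeneous solution: s_h(n) = A·(-7)^n.
Try constant particular solution s_p = K: K = -7K - 7 ⇒ K = - \frac{7}{8}.
General: s(n) = A·(-7)^n - \frac{7}{8}.
Apply s(0) = -10: A - \frac{7}{8} = -10 ⇒ A = - \frac{73}{8}.
So s(n) = - \frac{73 \left(-7\right)^{n}}{8} - \frac{7}{8}.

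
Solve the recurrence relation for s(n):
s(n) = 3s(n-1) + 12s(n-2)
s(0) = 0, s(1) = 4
Characteristic equation: x² - 3x - 12 = 0.
Discriminant Δ = (3)² + 4·(12) = 57.
Roots r₁,₂ = (3 ± √57)/2, so r₁ = \frac{3}{2} + \frac{\sqrt{57}}{2}, r₂ = \frac{3}{2} - \frac{\sqrt{57}}{2}.
General solution: s(n) = A·r₁^n + B·r₂^n.
From the initial conditions, A + B = 0 and r₁A + r₂B = 4.
Since r₁ - r₂ = √57: A = (4 - (0)r₂)/√57 = \frac{4 \sqrt{57}}{57}, and B = 0 - A = - \frac{4 \sqrt{57}}{57}.
So s(n) = \left(\frac{4 \sqrt{57}}{57}\right)\left(\frac{3}{2} + \frac{\sqrt{57}}{2}\right)^n + \left(- \frac{4 \sqrt{57}}{57}\right)\left(\frac{3}{2} - \frac{\sqrt{57}}{2}\right)^n.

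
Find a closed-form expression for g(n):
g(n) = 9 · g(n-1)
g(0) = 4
Pure geometric recurrence with ratio 9.
By induction g(n) = g(0) · (9)^n = 4 \cdot 9^{n}.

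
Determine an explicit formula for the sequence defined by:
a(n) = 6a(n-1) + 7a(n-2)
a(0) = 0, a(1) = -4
Characteristic equation: x² - 6x - 7 = 0, which factors as (x - (-1))(x - (7)) = 0.
Roots r₁ = -1, r₂ = 7 (distinct).
General solution: a(n) = A·(-1)^n + B·(7)^n.
From a(0) = 0: A + B = 0.
From a(1) = -4: -A + 7B = -4.
Solving: A = \frac{1}{2}, B = - \frac{1}{2}.
So a(n) = \frac{\left(-1\right)^{n}}{2} - \frac{7^{n}}{2}.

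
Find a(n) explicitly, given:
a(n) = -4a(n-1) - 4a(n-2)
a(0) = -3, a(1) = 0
Characteristic equation: x² + 4x + 4 = 0, which is (x - (-2))².
Repeated root r = -2.
General solution: a(n) = (A + Bn)·(-2)^n.
From a(0) = -3: A = -3.
From a(1) = 0: (A + B)·(-2) = 0 ⇒ B = 3.
So a(n) = \left(3 n - 3\right) \cdot (-2)^n.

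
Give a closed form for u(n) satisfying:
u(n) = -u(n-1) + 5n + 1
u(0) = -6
First-order linear with linear forcing.
Homogeneous solution: u_h(n) = A·(-1)^n.
Try particular u_p(n) = pn + q. Substituting:
  pn + q = -(p(n-1) + q) + 5n + 1.
Matching the n-coefficient: p = -p + 5 ⇒ p = \frac{5}{2}.
Matching constants: q = p - q + 1 ⇒ q = \frac{7}{4}.
General: u(n) = A·(-1)^n + \frac{5 n}{2} + \frac{7}{4}.
Apply u(0) = -6: A + \frac{7}{4} = -6 ⇒ A = - \frac{31}{4}.
So u(n) = - \frac{31 \left(-1\right)^{n}}{4} + \frac{5 n}{2} + \frac{7}{4}.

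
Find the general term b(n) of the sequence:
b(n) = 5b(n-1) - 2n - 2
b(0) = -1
First-order linear with linear forcing.
Homogeneous solution: b_h(n) = A·(5)^n.
Try particular b_p(n) = pn + q. Substituting:
  pn + q = 5(p(n-1) + q) - 2n - 2.
Matching the n-coefficient: p = 5p - 2 ⇒ p = \frac{1}{2}.
Matching constants: q = -5p + 5q - 2 ⇒ q = \frac{9}{8}.
General: b(n) = A·(5)^n + \frac{n}{2} + \frac{9}{8}.
Apply b(0) = -1: A + \frac{9}{8} = -1 ⇒ A = - \frac{17}{8}.
So b(n) = - \frac{17 \cdot 5^{n}}{8} + \frac{n}{2} + \frac{9}{8}.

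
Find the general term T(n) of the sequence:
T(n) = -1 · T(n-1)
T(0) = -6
Pure geometric recurrence with ratio -1.
By induction T(n) = T(0) · (-1)^n = - 6 \left(-1\right)^{n}.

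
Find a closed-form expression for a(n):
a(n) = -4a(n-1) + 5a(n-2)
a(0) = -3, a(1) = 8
Characteristic equation: x² + 4x - 5 = 0, which factors as (x - (1))(x - (-5)) = 0.
Roots r₁ = 1, r₂ = -5 (distinct).
General solution: a(n) = A·(1)^n + B·(-5)^n.
From a(0) = -3: A + B = -3.
From a(1) = 8: A - 5B = 8.
Solving: A = - \frac{7}{6}, B = - \frac{11}{6}.
So a(n) = - \frac{11 \left(-5\right)^{n}}{6} - \frac{7}{6}.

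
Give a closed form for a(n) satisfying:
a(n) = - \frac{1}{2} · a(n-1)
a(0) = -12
Pure geometric recurrence with ratio - \frac{1}{2}.
By induction a(n) = a(0) · (- \frac{1}{2})^n = - 12 \left(- \frac{1}{2}\right)^{n}.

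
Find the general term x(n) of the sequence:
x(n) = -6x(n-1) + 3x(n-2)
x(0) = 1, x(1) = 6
Characteristic equation: x² + 6x - 3 = 0.
Discriminant Δ = (-6)² + 4·(3) = 48.
Roots r₁,₂ = (-6 ± √48)/2, so r₁ = -3 + 2 \sqrt{3}, r₂ = - 2 \sqrt{3} - 3.
General solution: x(n) = A·r₁^n + B·r₂^n.
From the initial conditions, A + B = 1 and r₁A + r₂B = 6.
Since r₁ - r₂ = √48: A = (6 - (1)r₂)/√48 = \frac{1}{2} + \frac{3 \sqrt{3}}{4}, and B = 1 - A = \frac{1}{2} - \frac{3 \sqrt{3}}{4}.
So x(n) = \left(\frac{1}{2} + \frac{3 \sqrt{3}}{4}\right)\left(-3 + 2 \sqrt{3}\right)^n + \left(\frac{1}{2} - \frac{3 \sqrt{3}}{4}\right)\left(- 2 \sqrt{3} - 3\right)^n.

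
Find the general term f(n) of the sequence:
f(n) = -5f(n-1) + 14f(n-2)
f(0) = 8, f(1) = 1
Characteristic equation: x² + 5x - 14 = 0, which factors as (x - (-7))(x - (2)) = 0.
Roots r₁ = -7, r₂ = 2 (distinct).
General solution: f(n) = A·(-7)^n + B·(2)^n.
From f(0) = 8: A + B = 8.
From f(1) = 1: -7A + 2B = 1.
Solving: A = \frac{5}{3}, B = \frac{19}{3}.
So f(n) = \frac{5 \left(-7\right)^{n}}{3} + \frac{19 \cdot 2^{n}}{3}.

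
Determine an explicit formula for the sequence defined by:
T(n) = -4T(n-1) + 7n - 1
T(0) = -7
First-order linear with linear forcing.
Homogeneous solution: T_h(n) = A·(-4)^n.
Try particular T_p(n) = pn + q. Substituting:
  pn + q = -4(p(n-1) + q) + 7n - 1.
Matching the n-coefficient: p = -4p + 7 ⇒ p = \frac{7}{5}.
Matching constants: q = 4p - 4q - 1 ⇒ q = \frac{23}{25}.
General: T(n) = A·(-4)^n + \frac{7 n}{5} + \frac{23}{25}.
Apply T(0) = -7: A + \frac{23}{25} = -7 ⇒ A = - \frac{198}{25}.
So T(n) = - \frac{198 \left(-4\right)^{n}}{25} + \frac{7 n}{5} + \frac{23}{25}.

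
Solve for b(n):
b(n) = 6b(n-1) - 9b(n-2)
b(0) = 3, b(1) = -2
Characteristic equation: x² - 6x + 9 = 0, which is (x - (3))².
Repeated root r = 3.
General solution: b(n) = (A + Bn)·(3)^n.
From b(0) = 3: A = 3.
From b(1) = -2: (A + B)·(3) = -2 ⇒ B = - \frac{11}{3}.
So b(n) = \left(3 - \frac{11 n}{3}\right) \cdot (3)^n.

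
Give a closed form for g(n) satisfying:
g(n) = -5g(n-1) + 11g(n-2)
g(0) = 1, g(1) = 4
Characteristic equation: x² + 5x - 11 = 0.
Discriminant Δ = (-5)² + 4·(11) = 69.
Roots r₁,₂ = (-5 ± √69)/2, so r₁ = - \frac{5}{2} + \frac{\sqrt{69}}{2}, r₂ = - \frac{\sqrt{69}}{2} - \frac{5}{2}.
General solution: g(n) = A·r₁^n + B·r₂^n.
From the initial conditions, A + B = 1 and r₁A + r₂B = 4.
Since r₁ - r₂ = √69: A = (4 - (1)r₂)/√69 = \frac{1}{2} + \frac{13 \sqrt{69}}{138}, and B = 1 - A = \frac{1}{2} - \frac{13 \sqrt{69}}{138}.
So g(n) = \left(\frac{1}{2} + \frac{13 \sqrt{69}}{138}\right)\left(- \frac{5}{2} + \frac{\sqrt{69}}{2}\right)^n + \left(\frac{1}{2} - \frac{13 \sqrt{69}}{138}\right)\left(- \frac{\sqrt{69}}{2} - \frac{5}{2}\right)^n.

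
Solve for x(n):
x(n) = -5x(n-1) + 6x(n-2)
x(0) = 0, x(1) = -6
Characteristic equation: x² + 5x - 6 = 0, which factors as (x - (1))(x - (-6)) = 0.
Roots r₁ = 1, r₂ = -6 (distinct).
General solution: x(n) = A·(1)^n + B·(-6)^n.
From x(0) = 0: A + B = 0.
From x(1) = -6: A - 6B = -6.
Solving: A = - \frac{6}{7}, B = \frac{6}{7}.
So x(n) = \frac{6 \left(-6\right)^{n}}{7} - \frac{6}{7}.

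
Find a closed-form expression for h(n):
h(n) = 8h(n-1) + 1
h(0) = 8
First-order linear non-homogeneous.
Homogeneous solution: h_h(n) = A·(8)^n.
Try constant particular solution h_p = K: K = 8K + 1 ⇒ K = - \frac{1}{7}.
General: h(n) = A·(8)^n - \frac{1}{7}.
Apply h(0) = 8: A - \frac{1}{7} = 8 ⇒ A = \frac{57}{7}.
So h(n) = \frac{57 \cdot 8^{n}}{7} - \frac{1}{7}.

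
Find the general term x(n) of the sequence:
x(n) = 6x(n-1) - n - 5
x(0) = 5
First-order linear with linear forcing.
Homogeneous solution: x_h(n) = A·(6)^n.
Try particular x_p(n) = pn + q. Substituting:
  pn + q = 6(p(n-1) + q) - n - 5.
Matching the n-coefficient: p = 6p - 1 ⇒ p = \frac{1}{5}.
Matching constants: q = -6p + 6q - 5 ⇒ q = \frac{31}{25}.
General: x(n) = A·(6)^n + \frac{n}{5} + \frac{31}{25}.
Apply x(0) = 5: A + \frac{31}{25} = 5 ⇒ A = \frac{94}{25}.
So x(n) = \frac{94 \cdot 6^{n}}{25} + \frac{n}{5} + \frac{31}{25}.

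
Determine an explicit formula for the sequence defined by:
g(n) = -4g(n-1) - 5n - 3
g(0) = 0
First-order linear with linear forcing.
Homogeneous solution: g_h(n) = A·(-4)^n.
Try particular g_p(n) = pn + q. Substituting:
  pn + q = -4(p(n-1) + q) - 5n - 3.
Matching the n-coefficient: p = -4p - 5 ⇒ p = -1.
Matching constants: q = 4p - 4q - 3 ⇒ q = - \frac{7}{5}.
General: g(n) = A·(-4)^n - n - \frac{7}{5}.
Apply g(0) = 0: A - \frac{7}{5} = 0 ⇒ A = \frac{7}{5}.
So g(n) = \frac{7 \left(-4\right)^{n}}{5} - n - \frac{7}{5}.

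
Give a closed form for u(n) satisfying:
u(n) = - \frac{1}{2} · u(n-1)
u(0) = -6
Pure geometric recurrence with ratio - \frac{1}{2}.
By induction u(n) = u(0) · (- \frac{1}{2})^n = - 6 \left(- \frac{1}{2}\right)^{n}.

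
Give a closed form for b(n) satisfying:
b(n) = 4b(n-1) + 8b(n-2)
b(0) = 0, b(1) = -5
Characteristic equation: x² - 4x - 8 = 0.
Discriminant Δ = (4)² + 4·(8) = 48.
Roots r₁,₂ = (4 ± √48)/2, so r₁ = 2 + 2 \sqrt{3}, r₂ = 2 - 2 \sqrt{3}.
General solution: b(n) = A·r₁^n + B·r₂^n.
From the initial conditions, A + B = 0 and r₁A + r₂B = -5.
Since r₁ - r₂ = √48: A = (-5 - (0)r₂)/√48 = - \frac{5 \sqrt{3}}{12}, and B = 0 - A = \frac{5 \sqrt{3}}{12}.
So b(n) = \left(- \frac{5 \sqrt{3}}{12}\right)\left(2 + 2 \sqrt{3}\right)^n + \left(\frac{5 \sqrt{3}}{12}\right)\left(2 - 2 \sqrt{3}\right)^n.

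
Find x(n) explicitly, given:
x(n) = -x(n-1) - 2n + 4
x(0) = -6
First-order linear with linear forcing.
Homogeneous solution: x_h(n) = A·(-1)^n.
Try particular x_p(n) = pn + q. Substituting:
  pn + q = -(p(n-1) + q) - 2n + 4.
Matching the n-coefficient: p = -p - 2 ⇒ p = -1.
Matching constants: q = p - q + 4 ⇒ q = \frac{3}{2}.
General: x(n) = A·(-1)^n - n + \frac{3}{2}.
Apply x(0) = -6: A + \frac{3}{2} = -6 ⇒ A = - \frac{15}{2}.
So x(n) = - \frac{15 \left(-1\right)^{n}}{2} - n + \frac{3}{2}.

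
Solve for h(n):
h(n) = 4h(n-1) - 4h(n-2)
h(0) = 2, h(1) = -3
Characteristic equation: x² - 4x + 4 = 0, which is (x - (2))².
Repeated root r = 2.
General solution: h(n) = (A + Bn)·(2)^n.
From h(0) = 2: A = 2.
From h(1) = -3: (A + B)·(2) = -3 ⇒ B = - \frac{7}{2}.
So h(n) = \left(2 - \frac{7 n}{2}\right) \cdot (2)^n.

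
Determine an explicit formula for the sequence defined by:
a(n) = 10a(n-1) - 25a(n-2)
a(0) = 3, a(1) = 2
Characteristic equation: x² - 10x + 25 = 0, which is (x - (5))².
Repeated root r = 5.
General solution: a(n) = (A + Bn)·(5)^n.
From a(0) = 3: A = 3.
From a(1) = 2: (A + B)·(5) = 2 ⇒ B = - \frac{13}{5}.
So a(n) = \left(3 - \frac{13 n}{5}\right) \cdot (5)^n.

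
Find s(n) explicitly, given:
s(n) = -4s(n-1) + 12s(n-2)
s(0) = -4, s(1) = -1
Characteristic equation: x² + 4x - 12 = 0, which factors as (x - (-6))(x - (2)) = 0.
Roots r₁ = -6, r₂ = 2 (distinct).
General solution: s(n) = A·(-6)^n + B·(2)^n.
From s(0) = -4: A + B = -4.
From s(1) = -1: -6A + 2B = -1.
Solving: A = - \frac{7}{8}, B = - \frac{25}{8}.
So s(n) = - \frac{7 \left(-6\right)^{n}}{8} - \frac{25 \cdot 2^{n}}{8}.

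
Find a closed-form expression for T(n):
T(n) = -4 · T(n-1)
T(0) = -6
Pure geometric recurrence with ratio -4.
By induction T(n) = T(0) · (-4)^n = - 6 \left(-4\right)^{n}.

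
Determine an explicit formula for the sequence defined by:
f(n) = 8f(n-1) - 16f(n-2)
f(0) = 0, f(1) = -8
Characteristic equation: x² - 8x + 16 = 0, which is (x - (4))².
Repeated root r = 4.
General solution: f(n) = (A + Bn)·(4)^n.
From f(0) = 0: A = 0.
From f(1) = -8: (A + B)·(4) = -8 ⇒ B = -2.
So f(n) = \left(- 2 n\right) \cdot (4)^n.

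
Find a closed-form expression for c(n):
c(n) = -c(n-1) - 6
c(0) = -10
First-order linear non-homogeneous.
Homogeneous solution: c_h(n) = A·(-1)^n.
Try constant particular solution c_p = K: K = -K - 6 ⇒ K = -3.
General: c(n) = A·(-1)^n - 3.
Apply c(0) = -10: A - 3 = -10 ⇒ A = -7.
So c(n) = - 7 \left(-1\right)^{n} - 3.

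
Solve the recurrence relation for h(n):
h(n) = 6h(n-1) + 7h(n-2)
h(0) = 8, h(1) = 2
Characteristic equation: x² - 6x - 7 = 0, which factors as (x - (7))(x - (-1)) = 0.
Roots r₁ = 7, r₂ = -1 (distinct).
General solution: h(n) = A·(7)^n + B·(-1)^n.
From h(0) = 8: A + B = 8.
From h(1) = 2: 7A - B = 2.
Solving: A = \frac{5}{4}, B = \frac{27}{4}.
So h(n) = \frac{27 \left(-1\right)^{n}}{4} + \frac{5 \cdot 7^{n}}{4}.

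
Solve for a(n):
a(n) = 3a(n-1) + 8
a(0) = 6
First-order linear non-homogeneous.
Homogeneous solution: a_h(n) = A·(3)^n.
Try constant particular solution a_p = K: K = 3K + 8 ⇒ K = -4.
General: a(n) = A·(3)^n - 4.
Apply a(0) = 6: A - 4 = 6 ⇒ A = 10.
So a(n) = 10 \cdot 3^{n} - 4.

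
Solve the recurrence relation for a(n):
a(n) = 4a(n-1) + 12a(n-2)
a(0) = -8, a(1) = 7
Characteristic equation: x² - 4x - 12 = 0, which factors as (x - (6))(x - (-2)) = 0.
Roots r₁ = 6, r₂ = -2 (distinct).
General solution: a(n) = A·(6)^n + B·(-2)^n.
From a(0) = -8: A + B = -8.
From a(1) = 7: 6A - 2B = 7.
Solving: A = - \frac{9}{8}, B = - \frac{55}{8}.
So a(n) = - \frac{55 \left(-2\right)^{n}}{8} - \frac{9 \cdot 6^{n}}{8}.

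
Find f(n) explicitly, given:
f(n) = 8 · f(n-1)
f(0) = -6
Pure geometric recurrence with ratio 8.
By induction f(n) = f(0) · (8)^n = - 6 \cdot 8^{n}.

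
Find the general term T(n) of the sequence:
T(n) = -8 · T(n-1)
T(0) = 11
Pure geometric recurrence with ratio -8.
By induction T(n) = T(0) · (-8)^n = 11 \left(-8\right)^{n}.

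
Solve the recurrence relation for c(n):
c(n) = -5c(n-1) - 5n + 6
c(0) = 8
First-order linear with linear forcing.
Homogeneous solution: c_h(n) = A·(-5)^n.
Try particular c_p(n) = pn + q. Substituting:
  pn + q = -5(p(n-1) + q) - 5n + 6.
Matching the n-coefficient: p = -5p - 5 ⇒ p = - \frac{5}{6}.
Matching constants: q = 5p - 5q + 6 ⇒ q = \frac{11}{36}.
General: c(n) = A·(-5)^n - \frac{5 n}{6} + \frac{11}{36}.
Apply c(0) = 8: A + \frac{11}{36} = 8 ⇒ A = \frac{277}{36}.
So c(n) = \frac{277 \left(-5\right)^{n}}{36} - \frac{5 n}{6} + \frac{11}{36}.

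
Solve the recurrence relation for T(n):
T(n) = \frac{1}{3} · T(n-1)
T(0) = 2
Pure geometric recurrence with ratio \frac{1}{3}.
By induction T(n) = T(0) · (\frac{1}{3})^n = 2 \cdot 3^{- n}.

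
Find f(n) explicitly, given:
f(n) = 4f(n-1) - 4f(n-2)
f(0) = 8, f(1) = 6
Characteristic equation: x² - 4x + 4 = 0, which is (x - (2))².
Repeated root r = 2.
General solution: f(n) = (A + Bn)·(2)^n.
From f(0) = 8: A = 8.
From f(1) = 6: (A + B)·(2) = 6 ⇒ B = -5.
So f(n) = \left(8 - 5 n\right) \cdot (2)^n.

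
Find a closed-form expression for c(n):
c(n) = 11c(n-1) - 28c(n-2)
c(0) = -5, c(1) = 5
Characteristic equation: x² - 11x + 28 = 0, which factors as (x - (4))(x - (7)) = 0.
Roots r₁ = 4, r₂ = 7 (distinct).
General solution: c(n) = A·(4)^n + B·(7)^n.
From c(0) = -5: A + B = -5.
From c(1) = 5: 4A + 7B = 5.
Solving: A = - \frac{40}{3}, B = \frac{25}{3}.
So c(n) = - \frac{40 \cdot 4^{n}}{3} + \frac{25 \cdot 7^{n}}{3}.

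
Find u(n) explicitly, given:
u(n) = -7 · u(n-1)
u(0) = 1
Pure geometric recurrence with ratio -7.
By induction u(n) = u(0) · (-7)^n = \left(-7\right)^{n}.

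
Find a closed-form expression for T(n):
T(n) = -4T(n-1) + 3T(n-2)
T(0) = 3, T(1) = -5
Characteristic equation: x² + 4x - 3 = 0.
Discriminant Δ = (-4)² + 4·(3) = 28.
Roots r₁,₂ = (-4 ± √28)/2, so r₁ = -2 + \sqrt{7}, r₂ = - \sqrt{7} - 2.
General solution: T(n) = A·r₁^n + B·r₂^n.
From the initial conditions, A + B = 3 and r₁A + r₂B = -5.
Since r₁ - r₂ = √28: A = (-5 - (3)r₂)/√28 = \frac{\sqrt{7}}{14} + \frac{3}{2}, and B = 3 - A = \frac{3}{2} - \frac{\sqrt{7}}{14}.
So T(n) = \left(\frac{\sqrt{7}}{14} + \frac{3}{2}\right)\left(-2 + \sqrt{7}\right)^n + \left(\frac{3}{2} - \frac{\sqrt{7}}{14}\right)\left(- \sqrt{7} - 2\right)^n.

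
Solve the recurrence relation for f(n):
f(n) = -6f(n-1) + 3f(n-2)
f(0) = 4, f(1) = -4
Characteristic equation: x² + 6x - 3 = 0.
Discriminant Δ = (-6)² + 4·(3) = 48.
Roots r₁,₂ = (-6 ± √48)/2, so r₁ = -3 + 2 \sqrt{3}, r₂ = - 2 \sqrt{3} - 3.
General solution: f(n) = A·r₁^n + B·r₂^n.
From the initial conditions, A + B = 4 and r₁A + r₂B = -4.
Since r₁ - r₂ = √48: A = (-4 - (4)r₂)/√48 = \frac{2 \sqrt{3}}{3} + 2, and B = 4 - A = 2 - \frac{2 \sqrt{3}}{3}.
So f(n) = \left(\frac{2 \sqrt{3}}{3} + 2\right)\left(-3 + 2 \sqrt{3}\right)^n + \left(2 - \frac{2 \sqrt{3}}{3}\right)\left(- 2 \sqrt{3} - 3\right)^n.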